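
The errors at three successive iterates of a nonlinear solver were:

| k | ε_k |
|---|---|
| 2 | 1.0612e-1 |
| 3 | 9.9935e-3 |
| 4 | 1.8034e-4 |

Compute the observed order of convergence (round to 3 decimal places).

1.699

p ≈ ln(ε_4/ε_3) / ln(ε_3/ε_2)
  = ln(1.8034e-4/9.9935e-3) / ln(9.9935e-3/1.0612e-1)
  = ln(0.0180457) / ln(0.0941717)
  = -4.014848 / -2.362636 ≈ 1.699309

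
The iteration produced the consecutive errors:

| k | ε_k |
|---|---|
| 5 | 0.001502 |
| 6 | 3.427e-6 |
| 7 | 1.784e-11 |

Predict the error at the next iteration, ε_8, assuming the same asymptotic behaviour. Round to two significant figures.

First estimate the order: p ≈ ln(ε_7/ε_6) / ln(ε_6/ε_5) = ln(1.784e-11/3.427e-6)/ln(3.427e-6/0.001502) = ln(5.20572e-06)/ln(0.00228162) ≈ 2.0000.
Then ε_8 ≈ ε_7·(ε_7/ε_6)^p = 1.784e-11·(5.20572e-06)^2.0000 = 1.784e-11·2.70995e-11 ≈ 4.835e-22.

4.8e-22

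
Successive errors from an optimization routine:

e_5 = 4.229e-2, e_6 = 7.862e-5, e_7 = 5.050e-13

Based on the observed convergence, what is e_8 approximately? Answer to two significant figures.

1.3e-37

First estimate the order: p ≈ ln(e_7/e_6) / ln(e_6/e_5) = ln(5.050e-13/7.862e-5)/ln(7.862e-5/4.229e-2) = ln(6.4233e-09)/ln(0.00185907) ≈ 3.0000.
Then e_8 ≈ e_7·(e_7/e_6)^p = 5.050e-13·(6.4233e-09)^3.0000 = 5.050e-13·2.65018e-25 ≈ 1.338e-37.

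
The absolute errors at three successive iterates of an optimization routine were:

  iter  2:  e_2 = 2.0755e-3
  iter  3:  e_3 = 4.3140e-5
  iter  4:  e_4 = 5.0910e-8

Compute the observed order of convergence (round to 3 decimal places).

p ≈ ln(e_4/e_3) / ln(e_3/e_2)
  = ln(5.0910e-8/4.3140e-5) / ln(4.3140e-5/2.0755e-3)
  = ln(0.00118011) / ln(0.0207854)
  = -6.742148 / -3.873504 ≈ 1.740581

1.741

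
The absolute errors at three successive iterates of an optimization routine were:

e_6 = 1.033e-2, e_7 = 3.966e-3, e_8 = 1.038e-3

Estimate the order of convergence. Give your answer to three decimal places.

1.400

p ≈ ln(e_8/e_7) / ln(e_7/e_6)
  = ln(1.038e-3/3.966e-3) / ln(3.966e-3/1.033e-2)
  = ln(0.261725) / ln(0.38393)
  = -1.340461 / -0.957295 ≈ 1.400259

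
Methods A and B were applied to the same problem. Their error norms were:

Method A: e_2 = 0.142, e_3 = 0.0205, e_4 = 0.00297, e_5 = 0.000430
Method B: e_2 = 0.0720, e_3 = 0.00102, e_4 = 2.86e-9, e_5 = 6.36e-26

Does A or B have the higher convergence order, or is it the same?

Method A: p ≈ ln(0.000430/0.00297)/ln(0.00297/0.0205) ≈ 1.00.
Method B: p ≈ ln(6.36e-26/2.86e-9)/ln(2.86e-9/0.00102) ≈ 3.00.
Method B has the higher order (≈3.0 vs ≈1.0).

B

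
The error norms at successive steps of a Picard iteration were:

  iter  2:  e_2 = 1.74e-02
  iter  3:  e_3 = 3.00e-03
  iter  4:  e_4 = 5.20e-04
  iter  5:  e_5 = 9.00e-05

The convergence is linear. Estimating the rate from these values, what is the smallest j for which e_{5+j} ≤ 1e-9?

Rate ρ ≈ e_5/e_4 = 9.00e-05/5.20e-04 = 0.1731.
After j more steps, e_{5+j} ≈ 9.00e-05·ρ^j; need ρ^j ≤ 1e-9/9.00e-05 = 1.11111e-05.
j ≥ ln(1.11111e-05)/ln(0.1731) = -11.4076/-1.75389 = 6.504.
So 7 more iterations are needed.

7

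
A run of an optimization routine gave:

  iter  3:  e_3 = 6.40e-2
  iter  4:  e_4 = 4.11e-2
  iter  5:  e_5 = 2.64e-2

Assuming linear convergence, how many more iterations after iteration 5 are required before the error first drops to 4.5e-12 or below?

51

Rate ρ ≈ e_5/e_4 = 2.64e-2/4.11e-2 = 0.6423.
After j more steps, e_{5+j} ≈ 2.64e-2·ρ^j; need ρ^j ≤ 4.5e-12/2.64e-2 = 1.70455e-10.
j ≥ ln(1.70455e-10)/ln(0.6423) = -22.4925/-0.44270 = 50.808.
So 51 more iterations are needed.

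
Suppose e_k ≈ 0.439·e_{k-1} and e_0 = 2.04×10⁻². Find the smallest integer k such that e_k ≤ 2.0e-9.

20

After k steps, e_k ≈ 2.04×10⁻²·0.439^k.
Need 0.439^k ≤ 2.0e-9/2.04×10⁻² = 9.80392e-08.
k ≥ ln(9.80392e-08)/ln(0.439) = -16.1379/-0.82326 = 19.602.
Smallest integer k = 20.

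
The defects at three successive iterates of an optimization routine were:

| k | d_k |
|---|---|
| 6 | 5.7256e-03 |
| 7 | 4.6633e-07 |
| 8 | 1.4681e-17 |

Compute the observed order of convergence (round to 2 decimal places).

p ≈ ln(d_8/d_7) / ln(d_7/d_6)
  = ln(1.4681e-17/4.6633e-07) / ln(4.6633e-07/5.7256e-03)
  = ln(3.1482e-11) / ln(8.14465e-05)
  = -24.18161 / -9.41556 ≈ 2.56826

2.57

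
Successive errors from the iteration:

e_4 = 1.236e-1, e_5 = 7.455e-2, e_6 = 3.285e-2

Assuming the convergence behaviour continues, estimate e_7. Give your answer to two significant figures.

8.7e-3

First estimate the order: p ≈ ln(e_6/e_5) / ln(e_5/e_4) = ln(3.285e-2/7.455e-2)/ln(7.455e-2/1.236e-1) = ln(0.440644)/ln(0.603155) ≈ 1.6209.
Then e_7 ≈ e_6·(e_6/e_5)^p = 3.285e-2·(0.440644)^1.6209 = 3.285e-2·0.264912 ≈ 0.008702.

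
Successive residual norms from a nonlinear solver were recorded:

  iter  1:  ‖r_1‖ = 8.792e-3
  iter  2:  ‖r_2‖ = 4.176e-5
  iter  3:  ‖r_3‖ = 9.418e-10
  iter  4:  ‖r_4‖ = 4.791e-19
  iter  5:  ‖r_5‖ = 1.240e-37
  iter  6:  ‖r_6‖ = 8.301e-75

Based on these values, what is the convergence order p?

2

Consecutive ratios: ‖r_6‖/‖r_5‖ = 8.301e-75/1.240e-37 = 6.69435e-38, ‖r_5‖/‖r_4‖ = 1.240e-37/4.791e-19 = 2.58819e-19.
p ≈ ln(6.69435e-38)/ln(2.58819e-19) = -85.5970/-42.7982 ≈ 2.00.
So the convergence is quadratic (order 2).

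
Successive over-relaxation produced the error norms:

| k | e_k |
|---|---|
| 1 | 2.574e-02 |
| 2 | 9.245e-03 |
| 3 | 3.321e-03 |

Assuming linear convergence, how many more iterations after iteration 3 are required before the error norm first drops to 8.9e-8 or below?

11

Rate ρ ≈ e_3/e_2 = 3.321e-03/9.245e-03 = 0.3592.
After j more steps, e_{3+j} ≈ 3.321e-03·ρ^j; need ρ^j ≤ 8.9e-8/3.321e-03 = 2.67992e-05.
j ≥ ln(2.67992e-05)/ln(0.3592) = -10.5271/-1.02388 = 10.282.
So 11 more iterations are needed.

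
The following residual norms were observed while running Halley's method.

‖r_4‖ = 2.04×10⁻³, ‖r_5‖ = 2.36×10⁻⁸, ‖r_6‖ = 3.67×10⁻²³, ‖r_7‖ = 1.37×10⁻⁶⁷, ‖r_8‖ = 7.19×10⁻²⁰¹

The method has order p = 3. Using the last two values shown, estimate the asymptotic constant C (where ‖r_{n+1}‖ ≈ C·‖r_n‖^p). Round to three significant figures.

C ≈ ‖r_8‖ / ‖r_7‖^3
  = 7.19×10⁻²⁰¹ / (1.37×10⁻⁶⁷)^3
  = 7.19×10⁻²⁰¹ / 2.57135e-201 ≈ 2.7962

2.80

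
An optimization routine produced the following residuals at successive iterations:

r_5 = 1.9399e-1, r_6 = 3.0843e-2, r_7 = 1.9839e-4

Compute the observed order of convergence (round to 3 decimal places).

2.744

p ≈ ln(r_7/r_6) / ln(r_6/r_5)
  = ln(1.9839e-4/3.0843e-2) / ln(3.0843e-2/1.9399e-1)
  = ln(0.00643225) / ln(0.158993)
  = -5.046431 / -1.838895 ≈ 2.744274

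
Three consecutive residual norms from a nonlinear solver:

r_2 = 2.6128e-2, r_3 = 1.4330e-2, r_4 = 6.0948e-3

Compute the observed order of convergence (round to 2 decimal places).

1.42

p ≈ ln(r_4/r_3) / ln(r_3/r_2)
  = ln(6.0948e-3/1.4330e-2) / ln(1.4330e-2/2.6128e-2)
  = ln(0.425318) / ln(0.548454)
  = -0.85492 / -0.60065 ≈ 1.42332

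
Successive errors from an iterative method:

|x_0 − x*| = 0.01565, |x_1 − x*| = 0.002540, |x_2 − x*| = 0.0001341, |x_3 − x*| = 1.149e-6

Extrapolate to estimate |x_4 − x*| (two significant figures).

First estimate the order: p ≈ ln(|x_3 − x*|/|x_2 − x*|) / ln(|x_2 − x*|/|x_1 − x*|) = ln(1.149e-6/0.0001341)/ln(0.0001341/0.002540) = ln(0.00856823)/ln(0.0527953) ≈ 1.6182.
Then |x_4 − x*| ≈ |x_3 − x*|·(|x_3 − x*|/|x_2 − x*|)^p = 1.149e-6·(0.00856823)^1.6182 = 1.149e-6·0.000451861 ≈ 5.192e-10.

5.2e-10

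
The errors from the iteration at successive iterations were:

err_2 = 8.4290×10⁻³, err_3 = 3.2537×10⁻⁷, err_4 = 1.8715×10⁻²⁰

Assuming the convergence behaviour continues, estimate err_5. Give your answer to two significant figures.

First estimate the order: p ≈ ln(err_4/err_3) / ln(err_3/err_2) = ln(1.8715×10⁻²⁰/3.2537×10⁻⁷)/ln(3.2537×10⁻⁷/8.4290×10⁻³) = ln(5.75191e-14)/ln(3.86013e-05) ≈ 3.0000.
Then err_5 ≈ err_4·(err_4/err_3)^p = 1.8715×10⁻²⁰·(5.75191e-14)^3.0000 = 1.8715×10⁻²⁰·1.90299e-40 ≈ 3.561e-60.

3.6e-60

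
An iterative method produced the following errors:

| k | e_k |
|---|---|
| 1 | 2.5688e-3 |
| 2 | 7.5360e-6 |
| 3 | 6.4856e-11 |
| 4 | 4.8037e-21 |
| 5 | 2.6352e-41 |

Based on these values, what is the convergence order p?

Consecutive ratios: e_5/e_4 = 2.6352e-41/4.8037e-21 = 5.48577e-21, e_4/e_3 = 4.8037e-21/6.4856e-11 = 7.40672e-11.
p ≈ ln(5.48577e-21)/ln(7.40672e-11) = -46.6521/-23.3260 ≈ 2.00.
So the convergence is quadratic (order 2).

2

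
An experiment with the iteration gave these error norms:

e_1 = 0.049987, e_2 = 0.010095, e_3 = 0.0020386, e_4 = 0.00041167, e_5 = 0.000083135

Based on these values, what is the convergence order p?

1

Consecutive ratios: e_5/e_4 = 0.000083135/0.00041167 = 0.201946, e_4/e_3 = 0.00041167/0.0020386 = 0.201938.
p ≈ ln(0.201946)/ln(0.201938) = -1.5998/-1.5998 ≈ 1.00.
So the convergence is linear (order 1).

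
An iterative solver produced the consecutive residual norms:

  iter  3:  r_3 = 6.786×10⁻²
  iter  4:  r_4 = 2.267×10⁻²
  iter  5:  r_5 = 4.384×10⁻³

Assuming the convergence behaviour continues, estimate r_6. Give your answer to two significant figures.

First estimate the order: p ≈ ln(r_5/r_4) / ln(r_4/r_3) = ln(4.384×10⁻³/2.267×10⁻²)/ln(2.267×10⁻²/6.786×10⁻²) = ln(0.193383)/ln(0.33407) ≈ 1.4986.
Then r_6 ≈ r_5·(r_5/r_4)^p = 4.384×10⁻³·(0.193383)^1.4986 = 4.384×10⁻³·0.0852367 ≈ 0.0003737.

3.7e-4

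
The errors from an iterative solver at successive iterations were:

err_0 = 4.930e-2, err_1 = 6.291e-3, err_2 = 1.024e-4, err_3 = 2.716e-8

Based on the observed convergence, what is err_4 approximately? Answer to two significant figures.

1.9e-15

First estimate the order: p ≈ ln(err_3/err_2) / ln(err_2/err_1) = ln(2.716e-8/1.024e-4)/ln(1.024e-4/6.291e-3) = ln(0.000265234)/ln(0.0162772) ≈ 1.9997.
Then err_4 ≈ err_3·(err_3/err_2)^p = 2.716e-8·(0.000265234)^1.9997 = 2.716e-8·7.05231e-08 ≈ 1.915e-15.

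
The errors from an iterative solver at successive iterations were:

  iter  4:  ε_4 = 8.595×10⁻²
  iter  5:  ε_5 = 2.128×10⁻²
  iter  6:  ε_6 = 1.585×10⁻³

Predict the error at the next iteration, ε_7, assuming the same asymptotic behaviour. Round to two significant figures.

1.3e-5

First estimate the order: p ≈ ln(ε_6/ε_5) / ln(ε_5/ε_4) = ln(1.585×10⁻³/2.128×10⁻²)/ln(2.128×10⁻²/8.595×10⁻²) = ln(0.0744831)/ln(0.247586) ≈ 1.8604.
Then ε_7 ≈ ε_6·(ε_6/ε_5)^p = 1.585×10⁻³·(0.0744831)^1.8604 = 1.585×10⁻³·0.00797216 ≈ 1.264e-05.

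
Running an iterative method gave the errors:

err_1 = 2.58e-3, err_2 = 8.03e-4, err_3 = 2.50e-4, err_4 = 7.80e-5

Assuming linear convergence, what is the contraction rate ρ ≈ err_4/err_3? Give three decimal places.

ρ ≈ err_4/err_3 = 7.80e-5/2.50e-4 = 0.31200

0.312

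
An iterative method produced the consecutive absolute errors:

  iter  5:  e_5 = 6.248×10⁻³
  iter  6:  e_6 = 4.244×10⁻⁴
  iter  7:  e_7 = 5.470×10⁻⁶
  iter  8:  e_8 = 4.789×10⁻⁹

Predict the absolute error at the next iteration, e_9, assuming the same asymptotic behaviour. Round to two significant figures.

First estimate the order: p ≈ ln(e_8/e_7) / ln(e_7/e_6) = ln(4.789×10⁻⁹/5.470×10⁻⁶)/ln(5.470×10⁻⁶/4.244×10⁻⁴) = ln(0.000875503)/ln(0.0128888) ≈ 1.6180.
Then e_9 ≈ e_8·(e_8/e_7)^p = 4.789×10⁻⁹·(0.000875503)^1.6180 = 4.789×10⁻⁹·1.12869e-05 ≈ 5.405e-14.

5.4e-14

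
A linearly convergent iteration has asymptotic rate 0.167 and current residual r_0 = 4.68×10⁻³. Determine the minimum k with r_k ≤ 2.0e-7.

6

After k steps, r_k ≈ 4.68×10⁻³·0.167^k.
Need 0.167^k ≤ 2.0e-7/4.68×10⁻³ = 4.2735e-05.
k ≥ ln(4.2735e-05)/ln(0.167) = -10.0605/-1.78976 = 5.621.
Smallest integer k = 6.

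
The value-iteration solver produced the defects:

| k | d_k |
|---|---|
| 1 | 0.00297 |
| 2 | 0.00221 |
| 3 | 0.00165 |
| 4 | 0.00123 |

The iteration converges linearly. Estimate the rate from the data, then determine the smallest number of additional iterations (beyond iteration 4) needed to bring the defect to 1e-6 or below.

Rate ρ ≈ d_4/d_3 = 0.00123/0.00165 = 0.7455.
After j more steps, d_{4+j} ≈ 0.00123·ρ^j; need ρ^j ≤ 1e-6/0.00123 = 0.000813008.
j ≥ ln(0.000813008)/ln(0.7455) = -7.1148/-0.29370 = 24.225.
So 25 more iterations are needed.

25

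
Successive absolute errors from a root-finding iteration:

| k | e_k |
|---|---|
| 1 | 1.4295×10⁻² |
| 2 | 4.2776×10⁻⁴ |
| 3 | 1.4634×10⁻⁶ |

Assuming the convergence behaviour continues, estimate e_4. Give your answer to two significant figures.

First estimate the order: p ≈ ln(e_3/e_2) / ln(e_2/e_1) = ln(1.4634×10⁻⁶/4.2776×10⁻⁴)/ln(4.2776×10⁻⁴/1.4295×10⁻²) = ln(0.00342108)/ln(0.0299237) ≈ 1.6180.
Then e_4 ≈ e_3·(e_3/e_2)^p = 1.4634×10⁻⁶·(0.00342108)^1.6180 = 1.4634×10⁻⁶·0.000102394 ≈ 1.498e-10.

1.5e-10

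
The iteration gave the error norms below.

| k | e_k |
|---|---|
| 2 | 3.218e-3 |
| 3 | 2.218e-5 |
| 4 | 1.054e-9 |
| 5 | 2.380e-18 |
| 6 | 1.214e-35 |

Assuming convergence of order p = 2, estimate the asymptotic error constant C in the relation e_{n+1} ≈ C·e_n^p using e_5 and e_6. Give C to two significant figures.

2.1

C ≈ e_6 / e_5^2
  = 1.214e-35 / (2.380e-18)^2
  = 1.214e-35 / 5.6644e-36 ≈ 2.1432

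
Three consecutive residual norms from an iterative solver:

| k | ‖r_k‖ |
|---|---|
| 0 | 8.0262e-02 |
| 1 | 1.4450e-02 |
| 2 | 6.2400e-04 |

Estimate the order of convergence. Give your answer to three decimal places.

1.833

p ≈ ln(‖r_2‖/‖r_1‖) / ln(‖r_1‖/‖r_0‖)
  = ln(6.2400e-04/1.4450e-02) / ln(1.4450e-02/8.0262e-02)
  = ln(0.0431834) / ln(0.180035)
  = -3.142299 / -1.714604 ≈ 1.832667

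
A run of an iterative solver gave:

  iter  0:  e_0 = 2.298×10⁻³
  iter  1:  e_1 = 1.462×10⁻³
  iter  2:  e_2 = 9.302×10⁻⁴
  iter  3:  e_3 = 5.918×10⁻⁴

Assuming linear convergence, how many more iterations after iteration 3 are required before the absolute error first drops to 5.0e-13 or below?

Rate ρ ≈ e_3/e_2 = 5.918×10⁻⁴/9.302×10⁻⁴ = 0.6362.
After j more steps, e_{3+j} ≈ 5.918×10⁻⁴·ρ^j; need ρ^j ≤ 5.0e-13/5.918×10⁻⁴ = 8.4488e-10.
j ≥ ln(8.4488e-10)/ln(0.6362) = -20.8918/-0.45224 = 46.196.
So 47 more iterations are needed.

47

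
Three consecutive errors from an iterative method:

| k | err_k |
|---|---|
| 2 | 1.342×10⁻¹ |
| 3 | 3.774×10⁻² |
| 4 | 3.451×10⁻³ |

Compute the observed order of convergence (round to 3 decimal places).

1.886

p ≈ ln(err_4/err_3) / ln(err_3/err_2)
  = ln(3.451×10⁻³/3.774×10⁻²) / ln(3.774×10⁻²/1.342×10⁻¹)
  = ln(0.0914414) / ln(0.281222)
  = -2.392057 / -1.268611 ≈ 1.885572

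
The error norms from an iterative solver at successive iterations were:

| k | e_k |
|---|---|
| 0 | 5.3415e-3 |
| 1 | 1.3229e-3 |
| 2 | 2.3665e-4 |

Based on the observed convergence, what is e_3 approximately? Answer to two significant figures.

2.8e-5

First estimate the order: p ≈ ln(e_2/e_1) / ln(e_1/e_0) = ln(2.3665e-4/1.3229e-3)/ln(1.3229e-3/5.3415e-3) = ln(0.178887)/ln(0.247665) ≈ 1.2331.
Then e_3 ≈ e_2·(e_2/e_1)^p = 2.3665e-4·(0.178887)^1.2331 = 2.3665e-4·0.119772 ≈ 2.834e-05.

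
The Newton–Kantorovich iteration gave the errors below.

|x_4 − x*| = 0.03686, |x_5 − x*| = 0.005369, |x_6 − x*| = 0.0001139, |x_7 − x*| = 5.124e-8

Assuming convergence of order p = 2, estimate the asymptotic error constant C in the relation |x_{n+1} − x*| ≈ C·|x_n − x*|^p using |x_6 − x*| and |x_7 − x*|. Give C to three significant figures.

3.95

C ≈ |x_7 − x*| / |x_6 − x*|^2
  = 5.124e-8 / (0.0001139)^2
  = 5.124e-8 / 1.29732e-08 ≈ 3.9497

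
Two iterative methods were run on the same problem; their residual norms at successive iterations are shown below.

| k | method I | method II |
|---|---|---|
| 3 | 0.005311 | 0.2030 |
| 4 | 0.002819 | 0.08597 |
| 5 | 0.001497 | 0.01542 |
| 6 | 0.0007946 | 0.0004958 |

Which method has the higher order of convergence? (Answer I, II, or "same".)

Method I: p ≈ ln(0.0007946/0.001497)/ln(0.001497/0.002819) ≈ 1.00.
Method II: p ≈ ln(0.0004958/0.01542)/ln(0.01542/0.08597) ≈ 2.00.
Method II has the higher order (≈2.0 vs ≈1.0).

II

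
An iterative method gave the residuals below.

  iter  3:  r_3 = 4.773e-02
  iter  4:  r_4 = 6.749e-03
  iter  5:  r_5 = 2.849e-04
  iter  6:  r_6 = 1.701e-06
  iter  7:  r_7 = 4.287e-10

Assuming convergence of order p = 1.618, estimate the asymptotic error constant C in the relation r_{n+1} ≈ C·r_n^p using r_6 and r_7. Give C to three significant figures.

C ≈ r_7 / r_6^1.618
  = 4.287e-10 / (1.701e-06)^1.618
  = 4.287e-10 / 4.62679e-10 ≈ 0.92656

0.927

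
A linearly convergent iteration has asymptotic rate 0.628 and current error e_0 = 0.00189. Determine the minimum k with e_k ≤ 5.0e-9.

28

After k steps, e_k ≈ 0.00189·0.628^k.
Need 0.628^k ≤ 5.0e-9/0.00189 = 2.6455e-06.
k ≥ ln(2.6455e-06)/ln(0.628) = -12.8427/-0.46522 = 27.606.
Smallest integer k = 28.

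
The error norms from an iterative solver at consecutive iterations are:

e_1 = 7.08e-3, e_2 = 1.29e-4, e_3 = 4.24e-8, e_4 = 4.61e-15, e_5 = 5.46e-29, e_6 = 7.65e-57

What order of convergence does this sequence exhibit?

Consecutive ratios: e_6/e_5 = 7.65e-57/5.46e-29 = 1.4011e-28, e_5/e_4 = 5.46e-29/4.61e-15 = 1.18438e-14.
p ≈ ln(1.4011e-28)/ln(1.18438e-14) = -64.1351/-32.0670 ≈ 2.00.
So the convergence is quadratic (order 2).

2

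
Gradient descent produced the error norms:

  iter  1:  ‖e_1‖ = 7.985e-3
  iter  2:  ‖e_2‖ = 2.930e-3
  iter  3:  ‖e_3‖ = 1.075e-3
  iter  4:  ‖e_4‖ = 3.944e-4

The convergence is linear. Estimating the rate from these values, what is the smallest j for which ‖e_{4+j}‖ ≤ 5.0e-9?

Rate ρ ≈ ‖e_4‖/‖e_3‖ = 3.944e-4/1.075e-3 = 0.3669.
After j more steps, ‖e_{4+j}‖ ≈ 3.944e-4·ρ^j; need ρ^j ≤ 5.0e-9/3.944e-4 = 1.26775e-05.
j ≥ ln(1.26775e-05)/ln(0.3669) = -11.2757/-1.00267 = 11.246.
So 12 more iterations are needed.

12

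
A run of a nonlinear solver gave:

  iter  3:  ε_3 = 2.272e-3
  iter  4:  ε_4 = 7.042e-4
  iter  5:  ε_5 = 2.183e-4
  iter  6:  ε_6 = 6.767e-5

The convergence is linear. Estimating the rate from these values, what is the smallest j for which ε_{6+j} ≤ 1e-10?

12

Rate ρ ≈ ε_6/ε_5 = 6.767e-5/2.183e-4 = 0.3100.
After j more steps, ε_{6+j} ≈ 6.767e-5·ρ^j; need ρ^j ≤ 1e-10/6.767e-5 = 1.47776e-06.
j ≥ ln(1.47776e-06)/ln(0.3100) = -13.4250/-1.17118 = 11.463.
So 12 more iterations are needed.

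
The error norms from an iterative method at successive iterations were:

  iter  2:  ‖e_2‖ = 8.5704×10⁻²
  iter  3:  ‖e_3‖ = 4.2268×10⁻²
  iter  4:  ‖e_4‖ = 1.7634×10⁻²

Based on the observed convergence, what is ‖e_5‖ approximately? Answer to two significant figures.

First estimate the order: p ≈ ln(‖e_4‖/‖e_3‖) / ln(‖e_3‖/‖e_2‖) = ln(1.7634×10⁻²/4.2268×10⁻²)/ln(4.2268×10⁻²/8.5704×10⁻²) = ln(0.417195)/ln(0.493186) ≈ 1.2367.
Then ‖e_5‖ ≈ ‖e_4‖·(‖e_4‖/‖e_3‖)^p = 1.7634×10⁻²·(0.417195)^1.2367 = 1.7634×10⁻²·0.339214 ≈ 0.005982.

6.0e-3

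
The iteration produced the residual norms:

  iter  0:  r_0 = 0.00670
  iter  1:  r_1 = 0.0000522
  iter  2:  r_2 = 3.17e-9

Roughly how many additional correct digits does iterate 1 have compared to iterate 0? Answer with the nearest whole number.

2

Digits gained ≈ log₁₀(r_0/r_1) = log₁₀(0.00670/0.0000522) = log₁₀(128.352) ≈ 2.108.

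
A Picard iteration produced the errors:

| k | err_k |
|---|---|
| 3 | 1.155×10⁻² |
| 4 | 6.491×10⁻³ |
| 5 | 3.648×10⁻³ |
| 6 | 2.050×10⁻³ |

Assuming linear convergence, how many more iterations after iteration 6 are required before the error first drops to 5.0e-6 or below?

Rate ρ ≈ err_6/err_5 = 2.050×10⁻³/3.648×10⁻³ = 0.5620.
After j more steps, err_{6+j} ≈ 2.050×10⁻³·ρ^j; need ρ^j ≤ 5.0e-6/2.050×10⁻³ = 0.00243902.
j ≥ ln(0.00243902)/ln(0.5620) = -6.0162/-0.57625 = 10.440.
So 11 more iterations are needed.

11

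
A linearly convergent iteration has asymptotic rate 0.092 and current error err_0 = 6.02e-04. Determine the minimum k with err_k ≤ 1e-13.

After k steps, err_k ≈ 6.02e-04·0.092^k.
Need 0.092^k ≤ 1e-13/6.02e-04 = 1.66113e-10.
k ≥ ln(1.66113e-10)/ln(0.092) = -22.5184/-2.38597 = 9.438.
Smallest integer k = 10.

10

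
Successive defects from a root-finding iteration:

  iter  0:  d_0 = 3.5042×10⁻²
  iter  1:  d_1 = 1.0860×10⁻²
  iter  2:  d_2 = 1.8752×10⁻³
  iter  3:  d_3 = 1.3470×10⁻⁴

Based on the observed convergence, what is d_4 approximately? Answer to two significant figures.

First estimate the order: p ≈ ln(d_3/d_2) / ln(d_2/d_1) = ln(1.3470×10⁻⁴/1.8752×10⁻³)/ln(1.8752×10⁻³/1.0860×10⁻²) = ln(0.0718323)/ln(0.17267) ≈ 1.4994.
Then d_4 ≈ d_3·(d_3/d_2)^p = 1.3470×10⁻⁴·(0.0718323)^1.4994 = 1.3470×10⁻⁴·0.0192826 ≈ 2.597e-06.

2.6e-6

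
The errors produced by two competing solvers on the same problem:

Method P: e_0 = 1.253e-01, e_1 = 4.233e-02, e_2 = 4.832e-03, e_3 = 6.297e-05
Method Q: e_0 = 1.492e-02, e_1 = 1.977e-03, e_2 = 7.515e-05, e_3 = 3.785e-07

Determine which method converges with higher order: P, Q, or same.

P

Method P: p ≈ ln(6.297e-05/4.832e-03)/ln(4.832e-03/4.233e-02) ≈ 2.00.
Method Q: p ≈ ln(3.785e-07/7.515e-05)/ln(7.515e-05/1.977e-03) ≈ 1.62.
Method P has the higher order (≈2.0 vs ≈1.6).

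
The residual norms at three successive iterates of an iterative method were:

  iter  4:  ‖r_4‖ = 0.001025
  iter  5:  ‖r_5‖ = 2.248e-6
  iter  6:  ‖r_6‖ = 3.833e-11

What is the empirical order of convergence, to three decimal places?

1.793

p ≈ ln(‖r_6‖/‖r_5‖) / ln(‖r_5‖/‖r_4‖)
  = ln(3.833e-11/2.248e-6) / ln(2.248e-6/0.001025)
  = ln(1.70507e-05) / ln(0.00219317)
  = -10.979319 / -6.122407 ≈ 1.793301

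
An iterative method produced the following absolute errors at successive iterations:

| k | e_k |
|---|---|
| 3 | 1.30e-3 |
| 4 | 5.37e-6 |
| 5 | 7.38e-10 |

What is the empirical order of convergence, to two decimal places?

1.62

p ≈ ln(e_5/e_4) / ln(e_4/e_3)
  = ln(7.38e-10/5.37e-6) / ln(5.37e-6/1.30e-3)
  = ln(0.00013743) / ln(0.00413077)
  = -8.89240 / -5.48929 ≈ 1.61995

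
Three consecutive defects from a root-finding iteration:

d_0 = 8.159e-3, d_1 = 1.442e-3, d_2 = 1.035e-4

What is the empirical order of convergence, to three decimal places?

p ≈ ln(d_2/d_1) / ln(d_1/d_0)
  = ln(1.035e-4/1.442e-3) / ln(1.442e-3/8.159e-3)
  = ln(0.0717753) / ln(0.176737)
  = -2.634215 / -1.733093 ≈ 1.519950

1.520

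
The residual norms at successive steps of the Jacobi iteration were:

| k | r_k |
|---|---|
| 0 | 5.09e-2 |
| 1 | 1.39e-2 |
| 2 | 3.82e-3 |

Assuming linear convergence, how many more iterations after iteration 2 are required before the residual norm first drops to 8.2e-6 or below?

Rate ρ ≈ r_2/r_1 = 3.82e-3/1.39e-2 = 0.2748.
After j more steps, r_{2+j} ≈ 3.82e-3·ρ^j; need ρ^j ≤ 8.2e-6/3.82e-3 = 0.0021466.
j ≥ ln(0.0021466)/ln(0.2748) = -6.1439/-1.29171 = 4.756.
So 5 more iterations are needed.

5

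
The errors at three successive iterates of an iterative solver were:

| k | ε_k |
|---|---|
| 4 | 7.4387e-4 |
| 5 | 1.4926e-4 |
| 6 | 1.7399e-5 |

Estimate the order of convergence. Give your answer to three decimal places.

1.338

p ≈ ln(ε_6/ε_5) / ln(ε_5/ε_4)
  = ln(1.7399e-5/1.4926e-4) / ln(1.4926e-4/7.4387e-4)
  = ln(0.116568) / ln(0.200653)
  = -2.149280 / -1.606178 ≈ 1.338133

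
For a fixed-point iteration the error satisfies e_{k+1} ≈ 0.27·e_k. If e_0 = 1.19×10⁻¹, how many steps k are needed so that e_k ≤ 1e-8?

After k steps, e_k ≈ 1.19×10⁻¹·0.27^k.
Need 0.27^k ≤ 1e-8/1.19×10⁻¹ = 8.40336e-08.
k ≥ ln(8.40336e-08)/ln(0.27) = -16.2920/-1.30933 = 12.443.
Smallest integer k = 13.

13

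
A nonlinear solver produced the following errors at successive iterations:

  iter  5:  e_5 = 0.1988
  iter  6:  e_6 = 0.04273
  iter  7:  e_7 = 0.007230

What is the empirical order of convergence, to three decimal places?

p ≈ ln(e_7/e_6) / ln(e_6/e_5)
  = ln(0.007230/0.04273) / ln(0.04273/0.1988)
  = ln(0.169202) / ln(0.21494)
  = -1.776662 / -1.537396 ≈ 1.155631

1.156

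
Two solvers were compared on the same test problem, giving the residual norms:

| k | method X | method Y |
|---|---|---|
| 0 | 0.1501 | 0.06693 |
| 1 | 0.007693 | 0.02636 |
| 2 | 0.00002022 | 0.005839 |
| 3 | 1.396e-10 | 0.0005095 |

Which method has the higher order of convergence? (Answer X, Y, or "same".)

Method X: p ≈ ln(1.396e-10/0.00002022)/ln(0.00002022/0.007693) ≈ 2.00.
Method Y: p ≈ ln(0.0005095/0.005839)/ln(0.005839/0.02636) ≈ 1.62.
Method X has the higher order (≈2.0 vs ≈1.6).

X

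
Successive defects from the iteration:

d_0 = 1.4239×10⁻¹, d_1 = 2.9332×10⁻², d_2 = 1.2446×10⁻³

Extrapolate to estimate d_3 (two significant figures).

First estimate the order: p ≈ ln(d_2/d_1) / ln(d_1/d_0) = ln(1.2446×10⁻³/2.9332×10⁻²)/ln(2.9332×10⁻²/1.4239×10⁻¹) = ln(0.0424315)/ln(0.205998) ≈ 2.0001.
Then d_3 ≈ d_2·(d_2/d_1)^p = 1.2446×10⁻³·(0.0424315)^2.0001 = 1.2446×10⁻³·0.00179986 ≈ 2.24e-06.

2.2e-6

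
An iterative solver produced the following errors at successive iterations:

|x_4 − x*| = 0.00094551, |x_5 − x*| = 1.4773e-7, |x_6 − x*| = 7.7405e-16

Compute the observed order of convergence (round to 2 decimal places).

2.18

p ≈ ln(|x_6 − x*|/|x_5 − x*|) / ln(|x_5 − x*|/|x_4 − x*|)
  = ln(7.7405e-16/1.4773e-7) / ln(1.4773e-7/0.00094551)
  = ln(5.23963e-09) / ln(0.000156244)
  = -19.06701 / -8.76409 ≈ 2.17558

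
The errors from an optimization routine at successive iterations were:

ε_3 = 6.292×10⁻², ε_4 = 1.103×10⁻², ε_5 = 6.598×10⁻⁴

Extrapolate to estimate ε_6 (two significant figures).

6.9e-6

First estimate the order: p ≈ ln(ε_5/ε_4) / ln(ε_4/ε_3) = ln(6.598×10⁻⁴/1.103×10⁻²)/ln(1.103×10⁻²/6.292×10⁻²) = ln(0.0598187)/ln(0.175302) ≈ 1.6175.
Then ε_6 ≈ ε_5·(ε_5/ε_4)^p = 6.598×10⁻⁴·(0.0598187)^1.6175 = 6.598×10⁻⁴·0.0105083 ≈ 6.933e-06.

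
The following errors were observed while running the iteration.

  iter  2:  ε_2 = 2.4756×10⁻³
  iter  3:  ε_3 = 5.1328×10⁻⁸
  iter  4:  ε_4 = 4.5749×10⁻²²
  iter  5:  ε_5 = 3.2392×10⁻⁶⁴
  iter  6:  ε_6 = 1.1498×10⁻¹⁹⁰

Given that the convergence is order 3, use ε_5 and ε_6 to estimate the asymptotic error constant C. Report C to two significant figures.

3.4

C ≈ ε_6 / ε_5^3
  = 1.1498×10⁻¹⁹⁰ / (3.2392×10⁻⁶⁴)^3
  = 1.1498×10⁻¹⁹⁰ / 3.3987e-191 ≈ 3.3831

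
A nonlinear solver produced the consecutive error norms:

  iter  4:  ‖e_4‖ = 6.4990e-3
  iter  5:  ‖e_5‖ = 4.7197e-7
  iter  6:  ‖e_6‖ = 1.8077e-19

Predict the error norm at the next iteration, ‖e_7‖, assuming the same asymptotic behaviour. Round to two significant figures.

First estimate the order: p ≈ ln(‖e_6‖/‖e_5‖) / ln(‖e_5‖/‖e_4‖) = ln(1.8077e-19/4.7197e-7)/ln(4.7197e-7/6.4990e-3) = ln(3.83012e-13)/ln(7.26219e-05) ≈ 3.0000.
Then ‖e_7‖ ≈ ‖e_6‖·(‖e_6‖/‖e_5‖)^p = 1.8077e-19·(3.83012e-13)^3.0000 = 1.8077e-19·5.61872e-38 ≈ 1.016e-56.

1.0e-56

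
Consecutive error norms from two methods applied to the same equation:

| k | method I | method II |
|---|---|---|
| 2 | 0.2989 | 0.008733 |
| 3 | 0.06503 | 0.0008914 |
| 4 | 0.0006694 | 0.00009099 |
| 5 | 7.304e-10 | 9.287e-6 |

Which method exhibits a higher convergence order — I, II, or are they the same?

Method I: p ≈ ln(7.304e-10/0.0006694)/ln(0.0006694/0.06503) ≈ 3.00.
Method II: p ≈ ln(9.287e-6/0.00009099)/ln(0.00009099/0.0008914) ≈ 1.00.
Method I has the higher order (≈3.0 vs ≈1.0).

I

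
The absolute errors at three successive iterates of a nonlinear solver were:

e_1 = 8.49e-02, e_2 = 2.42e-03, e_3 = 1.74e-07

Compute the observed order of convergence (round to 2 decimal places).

p ≈ ln(e_3/e_2) / ln(e_2/e_1)
  = ln(1.74e-07/2.42e-03) / ln(2.42e-03/8.49e-02)
  = ln(7.19008e-05) / ln(0.0285041)
  = -9.54022 / -3.55771 ≈ 2.68156

2.68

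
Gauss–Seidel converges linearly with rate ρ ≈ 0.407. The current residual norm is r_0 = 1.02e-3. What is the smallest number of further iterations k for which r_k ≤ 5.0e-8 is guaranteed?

After k steps, r_k ≈ 1.02e-3·0.407^k.
Need 0.407^k ≤ 5.0e-8/1.02e-3 = 4.90196e-05.
k ≥ ln(4.90196e-05)/ln(0.407) = -9.9233/-0.89894 = 11.039.
Smallest integer k = 12.

12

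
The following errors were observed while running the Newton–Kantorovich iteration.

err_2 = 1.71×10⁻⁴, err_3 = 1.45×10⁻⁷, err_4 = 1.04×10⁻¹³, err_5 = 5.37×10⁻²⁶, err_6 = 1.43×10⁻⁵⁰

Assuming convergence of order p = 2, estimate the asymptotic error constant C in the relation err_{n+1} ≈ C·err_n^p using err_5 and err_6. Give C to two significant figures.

C ≈ err_6 / err_5^2
  = 1.43×10⁻⁵⁰ / (5.37×10⁻²⁶)^2
  = 1.43×10⁻⁵⁰ / 2.88369e-51 ≈ 4.9589

5.0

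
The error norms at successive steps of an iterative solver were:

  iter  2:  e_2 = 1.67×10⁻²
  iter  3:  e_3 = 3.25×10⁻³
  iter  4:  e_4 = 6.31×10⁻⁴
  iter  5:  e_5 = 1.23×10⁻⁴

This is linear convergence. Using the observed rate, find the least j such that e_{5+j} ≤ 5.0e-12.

Rate ρ ≈ e_5/e_4 = 1.23×10⁻⁴/6.31×10⁻⁴ = 0.1949.
After j more steps, e_{5+j} ≈ 1.23×10⁻⁴·ρ^j; need ρ^j ≤ 5.0e-12/1.23×10⁻⁴ = 4.06504e-08.
j ≥ ln(4.06504e-08)/ln(0.1949) = -17.0183/-1.63527 = 10.407.
So 11 more iterations are needed.

11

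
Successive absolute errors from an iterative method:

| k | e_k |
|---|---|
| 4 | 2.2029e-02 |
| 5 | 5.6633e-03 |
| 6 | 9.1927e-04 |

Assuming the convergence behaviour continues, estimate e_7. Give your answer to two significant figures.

8.1e-5

First estimate the order: p ≈ ln(e_6/e_5) / ln(e_5/e_4) = ln(9.1927e-04/5.6633e-03)/ln(5.6633e-03/2.2029e-02) = ln(0.162321)/ln(0.257084) ≈ 1.3385.
Then e_7 ≈ e_6·(e_6/e_5)^p = 9.1927e-04·(0.162321)^1.3385 = 9.1927e-04·0.0877176 ≈ 8.064e-05.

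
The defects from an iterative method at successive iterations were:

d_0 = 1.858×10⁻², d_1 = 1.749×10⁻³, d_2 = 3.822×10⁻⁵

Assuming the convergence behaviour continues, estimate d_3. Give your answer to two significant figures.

First estimate the order: p ≈ ln(d_2/d_1) / ln(d_1/d_0) = ln(3.822×10⁻⁵/1.749×10⁻³)/ln(1.749×10⁻³/1.858×10⁻²) = ln(0.0218525)/ln(0.0941335) ≈ 1.6180.
Then d_3 ≈ d_2·(d_2/d_1)^p = 3.822×10⁻⁵·(0.0218525)^1.6180 = 3.822×10⁻⁵·0.00205737 ≈ 7.863e-08.

7.9e-8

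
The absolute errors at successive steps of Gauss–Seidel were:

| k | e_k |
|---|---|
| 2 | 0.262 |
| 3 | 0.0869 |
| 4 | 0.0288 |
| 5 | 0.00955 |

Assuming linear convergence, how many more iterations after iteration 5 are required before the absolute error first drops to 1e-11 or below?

19

Rate ρ ≈ e_5/e_4 = 0.00955/0.0288 = 0.3316.
After j more steps, e_{5+j} ≈ 0.00955·ρ^j; need ρ^j ≤ 1e-11/0.00955 = 1.04712e-09.
j ≥ ln(1.04712e-09)/ln(0.3316) = -20.6772/-1.10383 = 18.732.
So 19 more iterations are needed.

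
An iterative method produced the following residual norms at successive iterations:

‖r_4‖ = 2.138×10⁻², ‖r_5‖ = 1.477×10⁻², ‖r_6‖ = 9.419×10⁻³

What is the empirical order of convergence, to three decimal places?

p ≈ ln(‖r_6‖/‖r_5‖) / ln(‖r_5‖/‖r_4‖)
  = ln(9.419×10⁻³/1.477×10⁻²) / ln(1.477×10⁻²/2.138×10⁻²)
  = ln(0.637712) / ln(0.690833)
  = -0.449869 / -0.369857 ≈ 1.216332

1.216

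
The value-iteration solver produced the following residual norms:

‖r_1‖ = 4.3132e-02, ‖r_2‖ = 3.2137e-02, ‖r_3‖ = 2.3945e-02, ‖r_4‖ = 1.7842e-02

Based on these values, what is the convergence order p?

Consecutive ratios: ‖r_4‖/‖r_3‖ = 1.7842e-02/2.3945e-02 = 0.745124, ‖r_3‖/‖r_2‖ = 2.3945e-02/3.2137e-02 = 0.745091.
p ≈ ln(0.745124)/ln(0.745091) = -0.2942/-0.2942 ≈ 1.00.
So the convergence is linear (order 1).

1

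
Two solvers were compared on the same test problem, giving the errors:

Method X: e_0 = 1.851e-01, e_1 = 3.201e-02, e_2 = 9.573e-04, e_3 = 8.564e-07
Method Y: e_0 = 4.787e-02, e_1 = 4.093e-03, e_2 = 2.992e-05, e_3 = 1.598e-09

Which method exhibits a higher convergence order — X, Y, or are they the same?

Method X: p ≈ ln(8.564e-07/9.573e-04)/ln(9.573e-04/3.201e-02) ≈ 2.00.
Method Y: p ≈ ln(1.598e-09/2.992e-05)/ln(2.992e-05/4.093e-03) ≈ 2.00.
Both orders ≈ 2.0 — effectively the same.

same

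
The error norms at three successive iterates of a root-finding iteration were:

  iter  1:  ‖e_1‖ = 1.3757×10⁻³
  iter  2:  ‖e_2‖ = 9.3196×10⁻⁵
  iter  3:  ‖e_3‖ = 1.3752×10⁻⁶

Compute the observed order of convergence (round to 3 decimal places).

p ≈ ln(‖e_3‖/‖e_2‖) / ln(‖e_2‖/‖e_1‖)
  = ln(1.3752×10⁻⁶/9.3196×10⁻⁵) / ln(9.3196×10⁻⁵/1.3757×10⁻³)
  = ln(0.014756) / ln(0.0677444)
  = -4.216105 / -2.692013 ≈ 1.566153

1.566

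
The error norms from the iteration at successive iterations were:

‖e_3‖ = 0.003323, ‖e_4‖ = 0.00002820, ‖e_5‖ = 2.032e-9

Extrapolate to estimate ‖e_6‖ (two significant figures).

1.1e-17

First estimate the order: p ≈ ln(‖e_5‖/‖e_4‖) / ln(‖e_4‖/‖e_3‖) = ln(2.032e-9/0.00002820)/ln(0.00002820/0.003323) = ln(7.20567e-05)/ln(0.00848631) ≈ 1.9999.
Then ‖e_6‖ ≈ ‖e_5‖·(‖e_5‖/‖e_4‖)^p = 2.032e-9·(7.20567e-05)^1.9999 = 2.032e-9·5.19712e-09 ≈ 1.056e-17.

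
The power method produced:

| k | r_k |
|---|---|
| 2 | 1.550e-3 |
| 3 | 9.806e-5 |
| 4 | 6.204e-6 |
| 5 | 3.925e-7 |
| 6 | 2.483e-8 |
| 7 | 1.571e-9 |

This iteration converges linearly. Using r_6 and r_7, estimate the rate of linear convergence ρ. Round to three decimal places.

0.063

ρ ≈ r_7/r_6 = 1.571e-9/2.483e-8 = 0.06327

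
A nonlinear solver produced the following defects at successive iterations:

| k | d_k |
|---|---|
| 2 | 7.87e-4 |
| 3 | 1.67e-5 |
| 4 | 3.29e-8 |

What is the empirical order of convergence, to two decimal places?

p ≈ ln(d_4/d_3) / ln(d_3/d_2)
  = ln(3.29e-8/1.67e-5) / ln(1.67e-5/7.87e-4)
  = ln(0.00197006) / ln(0.0212198)
  = -6.22969 / -3.85282 ≈ 1.61692

1.62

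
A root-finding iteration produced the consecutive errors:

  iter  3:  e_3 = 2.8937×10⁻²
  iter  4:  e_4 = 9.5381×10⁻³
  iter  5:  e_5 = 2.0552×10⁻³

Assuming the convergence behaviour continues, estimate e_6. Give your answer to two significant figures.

2.5e-4

First estimate the order: p ≈ ln(e_5/e_4) / ln(e_4/e_3) = ln(2.0552×10⁻³/9.5381×10⁻³)/ln(9.5381×10⁻³/2.8937×10⁻²) = ln(0.215473)/ln(0.329616) ≈ 1.3830.
Then e_6 ≈ e_5·(e_5/e_4)^p = 2.0552×10⁻³·(0.215473)^1.3830 = 2.0552×10⁻³·0.119697 ≈ 0.000246.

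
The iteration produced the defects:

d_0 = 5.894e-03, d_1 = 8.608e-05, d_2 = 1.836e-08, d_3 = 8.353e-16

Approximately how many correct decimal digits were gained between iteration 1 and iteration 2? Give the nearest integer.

4

Digits gained ≈ log₁₀(d_1/d_2) = log₁₀(8.608e-05/1.836e-08) = log₁₀(4688.45) ≈ 3.671.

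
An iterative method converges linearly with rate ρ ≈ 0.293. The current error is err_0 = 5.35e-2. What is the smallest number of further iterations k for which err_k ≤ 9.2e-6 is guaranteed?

After k steps, err_k ≈ 5.35e-2·0.293^k.
Need 0.293^k ≤ 9.2e-6/5.35e-2 = 0.000171963.
k ≥ ln(0.000171963)/ln(0.293) = -8.6682/-1.22758 = 7.061.
Smallest integer k = 8.

8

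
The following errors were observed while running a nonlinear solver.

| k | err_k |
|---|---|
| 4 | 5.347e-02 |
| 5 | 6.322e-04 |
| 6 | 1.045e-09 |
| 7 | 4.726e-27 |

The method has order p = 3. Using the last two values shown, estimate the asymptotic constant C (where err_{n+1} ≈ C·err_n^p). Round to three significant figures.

C ≈ err_7 / err_6^3
  = 4.726e-27 / (1.045e-09)^3
  = 4.726e-27 / 1.14117e-27 ≈ 4.1414

4.14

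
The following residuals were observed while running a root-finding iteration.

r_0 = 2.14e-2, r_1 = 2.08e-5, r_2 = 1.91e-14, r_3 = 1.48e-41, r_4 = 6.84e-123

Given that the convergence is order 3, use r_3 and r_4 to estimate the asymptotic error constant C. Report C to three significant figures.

2.11

C ≈ r_4 / r_3^3
  = 6.84e-123 / (1.48e-41)^3
  = 6.84e-123 / 3.24179e-123 ≈ 2.1099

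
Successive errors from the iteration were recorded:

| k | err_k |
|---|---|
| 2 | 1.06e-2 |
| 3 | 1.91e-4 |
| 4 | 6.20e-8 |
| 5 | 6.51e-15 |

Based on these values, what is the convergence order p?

Consecutive ratios: err_5/err_4 = 6.51e-15/6.20e-8 = 1.05e-07, err_4/err_3 = 6.20e-8/1.91e-4 = 0.000324607.
p ≈ ln(1.05e-07)/ln(0.000324607) = -16.0693/-8.0329 ≈ 2.00.
So the convergence is quadratic (order 2).

2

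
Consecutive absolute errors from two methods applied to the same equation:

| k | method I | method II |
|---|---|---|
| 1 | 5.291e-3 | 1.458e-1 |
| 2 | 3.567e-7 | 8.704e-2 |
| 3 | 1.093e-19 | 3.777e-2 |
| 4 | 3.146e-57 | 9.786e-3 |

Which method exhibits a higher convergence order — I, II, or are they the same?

Method I: p ≈ ln(3.146e-57/1.093e-19)/ln(1.093e-19/3.567e-7) ≈ 3.00.
Method II: p ≈ ln(9.786e-3/3.777e-2)/ln(3.777e-2/8.704e-2) ≈ 1.62.
Method I has the higher order (≈3.0 vs ≈1.6).

I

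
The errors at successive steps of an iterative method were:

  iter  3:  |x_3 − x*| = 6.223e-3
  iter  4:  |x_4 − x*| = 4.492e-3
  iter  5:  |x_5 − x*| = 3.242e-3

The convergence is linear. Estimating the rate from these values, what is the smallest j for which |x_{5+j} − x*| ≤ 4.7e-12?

Rate ρ ≈ |x_5 − x*|/|x_4 − x*| = 3.242e-3/4.492e-3 = 0.7217.
After j more steps, |x_{5+j} − x*| ≈ 3.242e-3·ρ^j; need ρ^j ≤ 4.7e-12/3.242e-3 = 1.44972e-09.
j ≥ ln(1.44972e-09)/ln(0.7217) = -20.3519/-0.32615 = 62.400.
So 63 more iterations are needed.

63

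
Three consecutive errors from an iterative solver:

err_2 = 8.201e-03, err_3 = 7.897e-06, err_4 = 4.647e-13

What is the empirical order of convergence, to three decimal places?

p ≈ ln(err_4/err_3) / ln(err_3/err_2)
  = ln(4.647e-13/7.897e-06) / ln(7.897e-06/8.201e-03)
  = ln(5.88451e-08) / ln(0.000962931)
  = -16.648357 / -6.945529 ≈ 2.396989

2.397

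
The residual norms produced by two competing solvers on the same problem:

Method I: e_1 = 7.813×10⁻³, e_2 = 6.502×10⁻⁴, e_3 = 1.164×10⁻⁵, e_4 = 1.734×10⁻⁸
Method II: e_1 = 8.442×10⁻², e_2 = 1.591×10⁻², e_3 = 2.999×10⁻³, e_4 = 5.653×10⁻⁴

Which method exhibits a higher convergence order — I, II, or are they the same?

I

Method I: p ≈ ln(1.734×10⁻⁸/1.164×10⁻⁵)/ln(1.164×10⁻⁵/6.502×10⁻⁴) ≈ 1.62.
Method II: p ≈ ln(5.653×10⁻⁴/2.999×10⁻³)/ln(2.999×10⁻³/1.591×10⁻²) ≈ 1.00.
Method I has the higher order (≈1.6 vs ≈1.0).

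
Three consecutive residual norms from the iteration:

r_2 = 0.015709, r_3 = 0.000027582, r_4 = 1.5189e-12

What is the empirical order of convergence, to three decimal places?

2.634

p ≈ ln(r_4/r_3) / ln(r_3/r_2)
  = ln(1.5189e-12/0.000027582) / ln(0.000027582/0.015709)
  = ln(5.50685e-08) / ln(0.00175581)
  = -16.714688 / -6.344825 ≈ 2.634381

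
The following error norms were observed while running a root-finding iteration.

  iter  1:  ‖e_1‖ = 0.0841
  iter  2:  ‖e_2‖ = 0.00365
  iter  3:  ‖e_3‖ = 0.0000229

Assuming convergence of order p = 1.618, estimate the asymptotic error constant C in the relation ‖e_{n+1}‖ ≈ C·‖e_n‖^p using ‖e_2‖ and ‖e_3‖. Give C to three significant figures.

0.201

C ≈ ‖e_3‖ / ‖e_2‖^1.618
  = 0.0000229 / (0.00365)^1.618
  = 0.0000229 / 0.000113708 ≈ 0.20139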